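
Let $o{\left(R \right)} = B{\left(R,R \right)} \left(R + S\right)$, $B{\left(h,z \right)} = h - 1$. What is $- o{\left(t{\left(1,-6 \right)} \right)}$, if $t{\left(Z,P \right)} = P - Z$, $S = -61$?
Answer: $-544$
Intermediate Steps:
$B{\left(h,z \right)} = -1 + h$ ($B{\left(h,z \right)} = h - 1 = -1 + h$)
$o{\left(R \right)} = \left(-1 + R\right) \left(-61 + R\right)$ ($o{\left(R \right)} = \left(-1 + R\right) \left(R - 61\right) = \left(-1 + R\right) \left(-61 + R\right)$)
$- o{\left(t{\left(1,-6 \right)} \right)} = - \left(-1 - 7\right) \left(-61 - 7\right) = - \left(-8\right) \left(-68\right) = \left(-1\right) 544 = -544$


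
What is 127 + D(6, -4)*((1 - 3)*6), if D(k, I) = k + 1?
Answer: 43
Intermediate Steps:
D(k, I) = 1 + k
127 + D(6, -4)*((1 - 3)*6) = 127 + (1 + 6)*((1 - 3)*6) = 127 + 7*(-2*6) = 127 + 7*(-12) = 127 - 84 = 43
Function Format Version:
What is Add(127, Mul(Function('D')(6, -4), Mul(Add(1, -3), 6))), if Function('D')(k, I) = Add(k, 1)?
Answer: 43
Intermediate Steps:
Function('D')(k, I) = Add(1, k)
Add(127, Mul(Function('D')(6, -4), Mul(Add(1, -3), 6))) = Add(127, Mul(Add(1, 6), Mul(Add(1, -3), 6))) = Add(127, Mul(7, Mul(-2, 6))) = Add(127, Mul(7, -12)) = Add(127, -84) = 43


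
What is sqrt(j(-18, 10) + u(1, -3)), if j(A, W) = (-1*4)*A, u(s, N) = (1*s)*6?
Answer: sqrt(78) ≈ 8.8318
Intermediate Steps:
u(s, N) = 6*s (u(s, N) = s*6 = 6*s)
j(A, W) = -4*A
sqrt(j(-18, 10) + u(1, -3)) = sqrt(-4*(-18) + 6*1) = sqrt(72 + 6) = sqrt(78)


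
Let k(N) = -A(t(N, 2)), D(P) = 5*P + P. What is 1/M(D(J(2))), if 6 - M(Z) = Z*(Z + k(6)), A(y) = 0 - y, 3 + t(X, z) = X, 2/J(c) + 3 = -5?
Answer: 4/33 ≈ 0.12121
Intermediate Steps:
J(c) = -¼ (J(c) = 2/(-3 - 5) = 2/(-8) = 2*(-⅛) = -¼)
t(X, z) = -3 + X
D(P) = 6*P
A(y) = -y
k(N) = -3 + N (k(N) = -(-1)*(-3 + N) = -(3 - N) = -3 + N)
M(Z) = 6 - Z*(3 + Z) (M(Z) = 6 - Z*(Z + (-3 + 6)) = 6 - Z*(Z + 3) = 6 - Z*(3 + Z))
1/M(D(J(2))) = 1/(6 - (6*(-¼))² - 18*(-1)/4) = 1/(6 - (-3/2)² - 3*(-3/2)) = 1/(6 - 1*9/4 + 9/2) = 1/(6 - 9/4 + 9/2) = 1/(33/4) = 4/33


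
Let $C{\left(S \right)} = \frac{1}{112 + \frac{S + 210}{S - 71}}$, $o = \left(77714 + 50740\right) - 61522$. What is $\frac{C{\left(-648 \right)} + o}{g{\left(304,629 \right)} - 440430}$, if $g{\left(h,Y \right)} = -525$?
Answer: $- \frac{1806405677}{11900787510} \approx -0.15179$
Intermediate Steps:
$o = 66932$ ($o = 128454 - 61522 = 66932$)
$C{\left(S \right)} = \frac{1}{112 + \frac{210 + S}{-71 + S}}$
$\frac{C{\left(-648 \right)} + o}{g{\left(304,629 \right)} - 440430} = \frac{\frac{-71 - 648}{-7742 + 113 \left(-648\right)} + 66932}{-525 - 440430} = \frac{\frac{1}{-7742 - 73224} \left(-719\right) + 66932}{-440955} = \left(\frac{1}{-80966} \left(-719\right) + 66932\right) \left(- \frac{1}{440955}\right) = \left(\left(- \frac{1}{80966}\right) \left(-719\right) + 66932\right) \left(- \frac{1}{440955}\right) = \left(\frac{719}{80966} + 66932\right) \left(- \frac{1}{440955}\right) = \frac{5419217031}{80966} \left(- \frac{1}{440955}\right) = - \frac{1806405677}{11900787510}$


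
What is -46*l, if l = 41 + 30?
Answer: -3266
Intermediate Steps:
l = 71
-46*l = -46*71 = -3266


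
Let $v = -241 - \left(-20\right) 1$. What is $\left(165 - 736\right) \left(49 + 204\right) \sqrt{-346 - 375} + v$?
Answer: $-221 - 144463 i \sqrt{721} \approx -221.0 - 3.879 \cdot 10^{6} i$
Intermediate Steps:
$v = -221$ ($v = -241 - -20 = -241 + 20 = -221$)
$\left(165 - 736\right) \left(49 + 204\right) \sqrt{-346 - 375} + v = \left(165 - 736\right) \left(49 + 204\right) \sqrt{-346 - 375} - 221 = \left(-571\right) 253 \sqrt{-721} - 221 = - 144463 i \sqrt{721} - 221 = -221 - 144463 i \sqrt{721}$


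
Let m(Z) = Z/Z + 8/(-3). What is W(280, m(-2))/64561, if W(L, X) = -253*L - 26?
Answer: -70866/64561 ≈ -1.0977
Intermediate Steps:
m(Z) = -5/3 (m(Z) = 1 + 8*(-⅓) = 1 - 8/3 = -5/3)
W(L, X) = -26 - 253*L
W(280, m(-2))/64561 = (-26 - 253*280)/64561 = (-26 - 70840)*(1/64561) = -70866*1/64561 = -70866/64561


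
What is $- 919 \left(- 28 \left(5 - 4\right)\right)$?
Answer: $25732$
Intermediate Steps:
$- 919 \left(- 28 \left(5 - 4\right)\right) = - 919 \left(\left(-28\right) 1\right) = \left(-919\right) \left(-28\right) = 25732$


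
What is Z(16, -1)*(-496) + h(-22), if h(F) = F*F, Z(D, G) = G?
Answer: 980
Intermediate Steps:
h(F) = F²
Z(16, -1)*(-496) + h(-22) = -1*(-496) + (-22)² = 496 + 484 = 980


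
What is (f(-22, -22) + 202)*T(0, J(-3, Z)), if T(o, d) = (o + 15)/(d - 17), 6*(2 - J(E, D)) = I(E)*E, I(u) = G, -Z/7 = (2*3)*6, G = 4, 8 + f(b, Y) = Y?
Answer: -2580/13 ≈ -198.46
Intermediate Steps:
f(b, Y) = -8 + Y
Z = -252 (Z = -7*2*3*6 = -42*6 = -7*36 = -252)
I(u) = 4
J(E, D) = 2 - 2*E/3
T(o, d) = (15 + o)/(-17 + d)
(f(-22, -22) + 202)*T(0, J(-3, Z)) = ((-8 - 22) + 202)*((15 + 0)/(-17 + (2 - ⅔*(-3)))) = (-30 + 202)*(15/(-17 + (2 + 2))) = 172*(15/(-17 + 4)) = 172*(15/(-13)) = 172*(-1/13*15) = 172*(-15/13) = -2580/13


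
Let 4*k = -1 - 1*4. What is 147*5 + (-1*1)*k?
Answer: 2945/4 ≈ 736.25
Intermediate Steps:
k = -5/4 (k = (-1 - 1*4)/4 = (-1 - 4)/4 = (1/4)*(-5) = -5/4 ≈ -1.2500)
147*5 + (-1*1)*k = 147*5 - 1*1*(-5/4) = 735 - 1*(-5/4) = 735 + 5/4 = 2945/4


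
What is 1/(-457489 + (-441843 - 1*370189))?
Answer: -1/1269521 ≈ -7.8770e-7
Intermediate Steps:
1/(-457489 + (-441843 - 1*370189)) = 1/(-457489 + (-441843 - 370189)) = 1/(-457489 - 812032) = 1/(-1269521) = -1/1269521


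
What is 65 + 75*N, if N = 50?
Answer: 3815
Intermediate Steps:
65 + 75*N = 65 + 75*50 = 65 + 3750 = 3815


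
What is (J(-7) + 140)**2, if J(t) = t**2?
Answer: 35721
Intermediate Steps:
(J(-7) + 140)**2 = ((-7)**2 + 140)**2 = (49 + 140)**2 = 189**2 = 35721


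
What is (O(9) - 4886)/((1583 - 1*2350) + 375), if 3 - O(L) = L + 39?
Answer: 4931/392 ≈ 12.579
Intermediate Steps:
O(L) = -36 - L (O(L) = 3 - (L + 39) = 3 - (39 + L) = 3 + (-39 - L) = -36 - L)
(O(9) - 4886)/((1583 - 1*2350) + 375) = ((-36 - 1*9) - 4886)/((1583 - 1*2350) + 375) = ((-36 - 9) - 4886)/((1583 - 2350) + 375) = (-45 - 4886)/(-767 + 375) = -4931/(-392) = -4931*(-1/392) = 4931/392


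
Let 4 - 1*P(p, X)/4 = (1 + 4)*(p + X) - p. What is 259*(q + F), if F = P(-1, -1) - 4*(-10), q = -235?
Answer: -37037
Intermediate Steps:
P(p, X) = 16 - 20*X - 16*p (P(p, X) = 16 - 4*((1 + 4)*(p + X) - p) = 16 - 4*(5*(X + p) - p) = 16 - 4*((5*X + 5*p) - p) = 16 - 4*(4*p + 5*X) = 16 + (-20*X - 16*p) = 16 - 20*X - 16*p)
F = 92 (F = (16 - 20*(-1) - 16*(-1)) - 4*(-10) = (16 + 20 + 16) + 40 = 52 + 40 = 92)
259*(q + F) = 259*(-235 + 92) = 259*(-143) = -37037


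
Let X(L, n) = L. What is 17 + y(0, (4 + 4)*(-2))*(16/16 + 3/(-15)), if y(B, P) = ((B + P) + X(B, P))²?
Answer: 1109/5 ≈ 221.80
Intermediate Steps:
y(B, P) = (P + 2*B)² (y(B, P) = ((B + P) + B)² = (P + 2*B)²)
17 + y(0, (4 + 4)*(-2))*(16/16 + 3/(-15)) = 17 + ((4 + 4)*(-2) + 2*0)²*(16/16 + 3/(-15)) = 17 + (8*(-2) + 0)²*(16*(1/16) + 3*(-1/15)) = 17 + (-16 + 0)²*(1 - ⅕) = 17 + (-16)²*(⅘) = 17 + 256*(⅘) = 17 + 1024/5 = 1109/5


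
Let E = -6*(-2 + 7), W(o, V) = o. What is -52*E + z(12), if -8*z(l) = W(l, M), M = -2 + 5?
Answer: 3117/2 ≈ 1558.5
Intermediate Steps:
M = 3
z(l) = -l/8
E = -30 (E = -6*5 = -30)
-52*E + z(12) = -52*(-30) - ⅛*12 = 1560 - 3/2 = 3117/2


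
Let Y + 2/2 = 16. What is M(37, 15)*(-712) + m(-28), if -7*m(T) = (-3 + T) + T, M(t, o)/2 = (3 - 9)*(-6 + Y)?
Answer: 538331/7 ≈ 76904.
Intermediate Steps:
Y = 15 (Y = -1 + 16 = 15)
M(t, o) = -108 (M(t, o) = 2*((3 - 9)*(-6 + 15)) = 2*(-6*9) = 2*(-54) = -108)
m(T) = 3/7 - 2*T/7 (m(T) = -((-3 + T) + T)/7 = -(-3 + 2*T)/7 = 3/7 - 2*T/7)
M(37, 15)*(-712) + m(-28) = -108*(-712) + (3/7 - 2/7*(-28)) = 76896 + (3/7 + 8) = 76896 + 59/7 = 538331/7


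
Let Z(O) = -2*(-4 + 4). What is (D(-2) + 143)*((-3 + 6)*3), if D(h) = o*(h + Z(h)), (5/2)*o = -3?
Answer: 6543/5 ≈ 1308.6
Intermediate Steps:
o = -6/5 (o = (⅖)*(-3) = -6/5 ≈ -1.2000)
Z(O) = 0 (Z(O) = -2*0 = 0)
D(h) = -6*h/5 (D(h) = -6*(h + 0)/5 = -6*h/5)
(D(-2) + 143)*((-3 + 6)*3) = (-6/5*(-2) + 143)*((-3 + 6)*3) = (12/5 + 143)*(3*3) = (727/5)*9 = 6543/5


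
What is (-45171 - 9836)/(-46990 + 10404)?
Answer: 55007/36586 ≈ 1.5035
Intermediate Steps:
(-45171 - 9836)/(-46990 + 10404) = -55007/(-36586) = -55007*(-1/36586) = 55007/36586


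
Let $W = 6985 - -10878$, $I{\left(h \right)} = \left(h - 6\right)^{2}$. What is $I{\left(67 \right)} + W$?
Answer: $21584$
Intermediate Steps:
$I{\left(h \right)} = \left(-6 + h\right)^{2}$
$W = 17863$ ($W = 6985 + 10878 = 17863$)
$I{\left(67 \right)} + W = \left(-6 + 67\right)^{2} + 17863 = 61^{2} + 17863 = 3721 + 17863 = 21584$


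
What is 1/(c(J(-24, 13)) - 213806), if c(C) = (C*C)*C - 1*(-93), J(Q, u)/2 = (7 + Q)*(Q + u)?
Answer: 1/52099911 ≈ 1.9194e-8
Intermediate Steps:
J(Q, u) = 2*(7 + Q)*(Q + u) (J(Q, u) = 2*((7 + Q)*(Q + u)) = 2*(7 + Q)*(Q + u))
c(C) = 93 + C**3 (c(C) = C**2*C + 93 = C**3 + 93 = 93 + C**3)
1/(c(J(-24, 13)) - 213806) = 1/((93 + (2*(-24)**2 + 14*(-24) + 14*13 + 2*(-24)*13)**3) - 213806) = 1/((93 + (2*576 - 336 + 182 - 624)**3) - 213806) = 1/((93 + (1152 - 336 + 182 - 624)**3) - 213806) = 1/((93 + 374**3) - 213806) = 1/((93 + 52313624) - 213806) = 1/(52313717 - 213806) = 1/52099911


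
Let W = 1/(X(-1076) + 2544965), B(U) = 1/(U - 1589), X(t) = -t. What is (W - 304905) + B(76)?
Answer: -1174542857406393/3852160033 ≈ -3.0491e+5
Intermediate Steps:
B(U) = 1/(-1589 + U)
W = 1/2546041 (W = 1/(-1*(-1076) + 2544965) = 1/(1076 + 2544965) = 1/2546041 ≈ 3.9277e-7)
(W - 304905) + B(76) = (1/2546041 - 304905) + 1/(-1589 + 76) = -776300631104/2546041 + 1/(-1513) = -776300631104/2546041 - 1/1513 = -1174542857406393/3852160033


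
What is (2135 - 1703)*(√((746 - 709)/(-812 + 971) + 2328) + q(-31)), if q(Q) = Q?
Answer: -13392 + 144*√58860051/53 ≈ 7452.8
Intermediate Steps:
(2135 - 1703)*(√((746 - 709)/(-812 + 971) + 2328) + q(-31)) = (2135 - 1703)*(√((746 - 709)/(-812 + 971) + 2328) - 31) = 432*(√(37/159 + 2328) - 31) = 432*(√(370189/159) - 31) = 432*(√58860051/159 - 31) = 432*(-31 + √58860051/159) = -13392 + 144*√58860051/53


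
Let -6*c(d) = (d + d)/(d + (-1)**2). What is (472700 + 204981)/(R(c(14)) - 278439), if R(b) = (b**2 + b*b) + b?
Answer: -1372304025/563839213 ≈ -2.4339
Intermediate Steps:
c(d) = -d/(3*(1 + d)) (c(d) = -(d + d)/(6*(d + (-1)**2)) = -2*d/(6*(d + 1)) = -2*d/(6*(1 + d)) = -d/(3*(1 + d)))
R(b) = b + 2*b**2 (R(b) = (b**2 + b**2) + b = 2*b**2 + b = b + 2*b**2)
(472700 + 204981)/(R(c(14)) - 278439) = (472700 + 204981)/((-1*14/(3 + 3*14))*(1 + 2*(-1*14/(3 + 3*14))) - 278439) = 677681/((-1*14/(3 + 42))*(1 + 2*(-1*14/(3 + 42))) - 278439) = 677681/((-1*14/45)*(1 + 2*(-1*14/45)) - 278439) = 677681/((-1*14*1/45)*(1 + 2*(-1*14*1/45)) - 278439) = 677681/(-14*(1 + 2*(-14/45))/45 - 278439) = 677681/(-14*(1 - 28/45)/45 - 278439) = 677681/(-14/45*17/45 - 278439) = 677681/(-238/2025 - 278439) = 677681/(-563839213/2025) = 677681*(-2025/563839213) = -1372304025/563839213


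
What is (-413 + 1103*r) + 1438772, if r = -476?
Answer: 913331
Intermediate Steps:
(-413 + 1103*r) + 1438772 = (-413 + 1103*(-476)) + 1438772 = (-413 - 525028) + 1438772 = -525441 + 1438772 = 913331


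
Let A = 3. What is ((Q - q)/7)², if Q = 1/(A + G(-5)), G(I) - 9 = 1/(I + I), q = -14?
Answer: 2808976/693889 ≈ 4.0482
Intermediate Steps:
G(I) = 9 + 1/(2*I) (G(I) = 9 + 1/(I + I) = 9 + 1/(2*I))
Q = 10/119 (Q = 1/(3 + (9 + (½)/(-5))) = 1/(3 + (9 + (½)*(-⅕))) = 1/(3 + (9 - ⅒)) = 1/(3 + 89/10) = 1/(119/10) = 10/119 ≈ 0.084034)
((Q - q)/7)² = ((10/119 - 1*(-14))/7)² = ((10/119 + 14)*(⅐))² = ((1676/119)*(⅐))² = (1676/833)² = 2808976/693889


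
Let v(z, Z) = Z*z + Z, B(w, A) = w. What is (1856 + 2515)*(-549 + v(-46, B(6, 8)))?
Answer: -3579849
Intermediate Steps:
v(z, Z) = Z + Z*z
(1856 + 2515)*(-549 + v(-46, B(6, 8))) = (1856 + 2515)*(-549 + 6*(1 - 46)) = 4371*(-549 + 6*(-45)) = 4371*(-549 - 270) = 4371*(-819) = -3579849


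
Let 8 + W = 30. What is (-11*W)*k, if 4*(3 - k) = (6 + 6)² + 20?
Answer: 9196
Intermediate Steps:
W = 22 (W = -8 + 30 = 22)
k = -38 (k = 3 - ((6 + 6)² + 20)/4 = 3 - (12² + 20)/4 = 3 - (144 + 20)/4 = 3 - ¼*164 = 3 - 41 = -38)
(-11*W)*k = -11*22*(-38) = -242*(-38) = 9196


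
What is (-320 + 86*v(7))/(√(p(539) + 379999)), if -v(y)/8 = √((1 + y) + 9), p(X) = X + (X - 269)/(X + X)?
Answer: -4816*√14746479/4021767 - 2240*√250690143/68370039 ≈ -5.1172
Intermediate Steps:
p(X) = X + (-269 + X)/(2*X) (p(X) = X + (-269 + X)/((2*X)) = X + (-269 + X)*(1/(2*X)) = X + (-269 + X)/(2*X))
v(y) = -8*√(10 + y) (v(y) = -8*√((1 + y) + 9) = -8*√(10 + y))
(-320 + 86*v(7))/(√(p(539) + 379999)) = (-320 + 86*(-8*√(10 + 7)))/(√((½ + 539 - 269/2/539) + 379999)) = (-320 + 86*(-8*√17))/(√((½ + 539 - 269/2*1/539) + 379999)) = (-320 - 688*√17)/(√((½ + 539 - 269/1078) + 379999)) = (-320 - 688*√17)/(√(290656/539 + 379999)) = (-320 - 688*√17)/(√(205110117/539)) = (-320 - 688*√17)/((3*√250690143/77)) = (-320 - 688*√17)*(7*√250690143/68370039) = 7*√250690143*(-320 - 688*√17)/68370039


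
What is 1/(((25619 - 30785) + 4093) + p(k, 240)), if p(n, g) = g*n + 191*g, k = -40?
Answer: 1/35167 ≈ 2.8436e-5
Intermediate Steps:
p(n, g) = 191*g + g*n
1/(((25619 - 30785) + 4093) + p(k, 240)) = 1/(((25619 - 30785) + 4093) + 240*(191 - 40)) = 1/((-5166 + 4093) + 240*151) = 1/(-1073 + 36240) = 1/35167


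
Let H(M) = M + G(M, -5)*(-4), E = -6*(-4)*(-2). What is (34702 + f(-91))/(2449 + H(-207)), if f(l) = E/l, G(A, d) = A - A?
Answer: 1578965/102011 ≈ 15.478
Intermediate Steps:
G(A, d) = 0
E = -48 (E = 24*(-2) = -48)
f(l) = -48/l
H(M) = M (H(M) = M + 0*(-4) = M + 0 = M)
(34702 + f(-91))/(2449 + H(-207)) = (34702 - 48/(-91))/(2449 - 207) = (34702 - 48*(-1/91))/2242 = (34702 + 48/91)*(1/2242) = (3157930/91)*(1/2242) = 1578965/102011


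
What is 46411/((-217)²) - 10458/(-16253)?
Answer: 1246774745/765337517 ≈ 1.6291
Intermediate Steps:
46411/((-217)²) - 10458/(-16253) = 46411/47089 - 10458*(-1/16253) = 46411*(1/47089) + 10458/16253 = 46411/47089 + 10458/16253 = 1246774745/765337517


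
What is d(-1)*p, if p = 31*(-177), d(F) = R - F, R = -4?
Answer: 16461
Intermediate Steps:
d(F) = -4 - F
p = -5487
d(-1)*p = (-4 - 1*(-1))*(-5487) = (-4 + 1)*(-5487) = -3*(-5487) = 16461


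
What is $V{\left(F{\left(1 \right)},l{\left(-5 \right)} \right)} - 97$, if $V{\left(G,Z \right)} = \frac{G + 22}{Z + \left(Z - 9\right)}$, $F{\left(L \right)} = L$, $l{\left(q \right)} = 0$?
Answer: $- \frac{896}{9} \approx -99.556$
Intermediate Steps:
$V{\left(G,Z \right)} = \frac{22 + G}{-9 + 2 Z}$ ($V{\left(G,Z \right)} = \frac{22 + G}{Z + \left(Z - 9\right)} = \frac{22 + G}{Z + \left(-9 + Z\right)} = \frac{22 + G}{-9 + 2 Z}$)
$V{\left(F{\left(1 \right)},l{\left(-5 \right)} \right)} - 97 = \frac{22 + 1}{-9 + 2 \cdot 0} - 97 = \frac{1}{-9 + 0} \cdot 23 - 97 = \frac{1}{-9} \cdot 23 - 97 = \left(- \frac{1}{9}\right) 23 - 97 = - \frac{23}{9} - 97 = - \frac{896}{9}$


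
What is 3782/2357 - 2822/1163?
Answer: -2252988/2741191 ≈ -0.82190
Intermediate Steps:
3782/2357 - 2822/1163 = -2252988/2741191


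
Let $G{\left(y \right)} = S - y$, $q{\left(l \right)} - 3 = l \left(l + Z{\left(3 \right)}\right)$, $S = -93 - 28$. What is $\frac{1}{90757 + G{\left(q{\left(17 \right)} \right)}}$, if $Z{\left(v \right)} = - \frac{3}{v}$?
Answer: $\frac{1}{90361} \approx 1.1067 \cdot 10^{-5}$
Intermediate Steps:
$S = -121$ ($S = -93 - 28 = -121$)
$q{\left(l \right)} = 3 + l \left(-1 + l\right)$ ($q{\left(l \right)} = 3 + l \left(l - \frac{3}{3}\right) = 3 + l \left(l - 1\right) = 3 + l \left(-1 + l\right)$)
$G{\left(y \right)} = -121 - y$
$\frac{1}{90757 + G{\left(q{\left(17 \right)} \right)}} = \frac{1}{90757 - \left(413 - 17\right)} = \frac{1}{90757 - 396} = \frac{1}{90361}$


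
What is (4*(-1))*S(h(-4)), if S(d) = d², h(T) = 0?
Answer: 0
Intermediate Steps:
(4*(-1))*S(h(-4)) = (4*(-1))*0² = -4*0 = 0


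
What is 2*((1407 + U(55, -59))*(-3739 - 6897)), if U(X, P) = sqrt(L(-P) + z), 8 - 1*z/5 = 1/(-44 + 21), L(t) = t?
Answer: -29929704 - 21272*sqrt(52486)/23 ≈ -3.0142e+7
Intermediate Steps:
z = 925/23 (z = 40 - 5/(-44 + 21) = 40 - 5/(-23) = 40 - 5*(-1/23) = 40 + 5/23 = 925/23 ≈ 40.217)
U(X, P) = sqrt(925/23 - P) (U(X, P) = sqrt(-P + 925/23) = sqrt(925/23 - P))
2*((1407 + U(55, -59))*(-3739 - 6897)) = 2*((1407 + sqrt(21275 - 529*(-59))/23)*(-3739 - 6897)) = 2*((1407 + sqrt(21275 + 31211)/23)*(-10636)) = 2*((1407 + sqrt(52486)/23)*(-10636)) = 2*(-14964852 - 10636*sqrt(52486)/23) = -29929704 - 21272*sqrt(52486)/23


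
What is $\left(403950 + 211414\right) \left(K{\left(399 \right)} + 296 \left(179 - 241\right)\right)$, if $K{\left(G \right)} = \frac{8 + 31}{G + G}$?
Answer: $- \frac{1501986297158}{133} \approx -1.1293 \cdot 10^{10}$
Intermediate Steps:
$K{\left(G \right)} = \frac{39}{2 G}$
$\left(403950 + 211414\right) \left(K{\left(399 \right)} + 296 \left(179 - 241\right)\right) = \left(403950 + 211414\right) \left(\frac{39}{2 \cdot 399} + 296 \left(179 - 241\right)\right) = 615364 \left(\frac{39}{2} \cdot \frac{1}{399} + 296 \left(-62\right)\right) = 615364 \left(\frac{13}{266} - 18352\right) = 615364 \left(- \frac{4881619}{266}\right) = - \frac{1501986297158}{133}$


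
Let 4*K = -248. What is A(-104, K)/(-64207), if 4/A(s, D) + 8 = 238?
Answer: -2/7383805 ≈ -2.7086e-7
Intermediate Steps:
K = -62 (K = (¼)*(-248) = -62)
A(s, D) = 2/115 (A(s, D) = 4/(-8 + 238) = 4/230 = 4*(1/230) = 2/115)
A(-104, K)/(-64207) = (2/115)/(-64207) = (2/115)*(-1/64207) = -2/7383805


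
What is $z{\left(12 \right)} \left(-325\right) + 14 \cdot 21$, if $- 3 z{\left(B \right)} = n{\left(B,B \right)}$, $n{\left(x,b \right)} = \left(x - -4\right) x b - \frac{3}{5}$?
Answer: $249829$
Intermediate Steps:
$n{\left(x,b \right)} = - \frac{3}{5} + b x \left(4 + x\right)$ ($n{\left(x,b \right)} = \left(x + 4\right) x b - \frac{3}{5} = \left(4 + x\right) x b - \frac{3}{5} = x \left(4 + x\right) b - \frac{3}{5} = b x \left(4 + x\right) - \frac{3}{5} = - \frac{3}{5} + b x \left(4 + x\right)$)
$z{\left(B \right)} = \frac{1}{5} - \frac{4 B^{2}}{3} - \frac{B^{3}}{3}$ ($z{\left(B \right)} = - \frac{- \frac{3}{5} + B B^{2} + 4 B B}{3} = - \frac{- \frac{3}{5} + B^{3} + 4 B^{2}}{3} = \frac{1}{5} - \frac{4 B^{2}}{3} - \frac{B^{3}}{3}$)
$z{\left(12 \right)} \left(-325\right) + 14 \cdot 21 = \left(\frac{1}{5} - \frac{4 \cdot 12^{2}}{3} - \frac{12^{3}}{3}\right) \left(-325\right) + 14 \cdot 21 = \left(\frac{1}{5} - 192 - 576\right) \left(-325\right) + 294 = \left(- \frac{3839}{5}\right) \left(-325\right) + 294 = 249535 + 294 = 249829$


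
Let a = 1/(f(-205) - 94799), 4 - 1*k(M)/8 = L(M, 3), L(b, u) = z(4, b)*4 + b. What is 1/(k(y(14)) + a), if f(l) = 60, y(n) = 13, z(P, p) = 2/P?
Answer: -94739/8337033 ≈ -0.011364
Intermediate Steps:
L(b, u) = 2 + b (L(b, u) = (2/4)*4 + b = (2*(¼))*4 + b = (½)*4 + b = 2 + b)
k(M) = 16 - 8*M (k(M) = 32 - 8*(2 + M) = 32 + (-16 - 8*M) = 16 - 8*M)
a = -1/94739 (a = 1/(60 - 94799) = 1/(-94739) = -1/94739 ≈ -1.0555e-5)
1/(k(y(14)) + a) = 1/((16 - 8*13) - 1/94739) = 1/((16 - 104) - 1/94739) = 1/(-88 - 1/94739) = 1/(-8337033/94739) = -94739/8337033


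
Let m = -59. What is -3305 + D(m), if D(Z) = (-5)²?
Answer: -3280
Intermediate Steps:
D(Z) = 25
-3305 + D(m) = -3305 + 25 = -3280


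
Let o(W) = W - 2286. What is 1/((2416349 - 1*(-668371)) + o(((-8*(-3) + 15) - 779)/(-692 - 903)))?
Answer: 319/983296594 ≈ 3.2442e-7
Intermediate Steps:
o(W) = -2286 + W
1/((2416349 - 1*(-668371)) + o(((-8*(-3) + 15) - 779)/(-692 - 903))) = 1/((2416349 - 1*(-668371)) + (-2286 + ((-8*(-3) + 15) - 779)/(-692 - 903))) = 1/((2416349 + 668371) + (-2286 + ((24 + 15) - 779)/(-1595))) = 1/(3084720 + (-2286 + (39 - 779)*(-1/1595))) = 1/(3084720 + (-2286 - 740*(-1/1595))) = 1/(3084720 + (-2286 + 148/319)) = 1/(3084720 - 729086/319) = 1/(983296594/319) = 319/983296594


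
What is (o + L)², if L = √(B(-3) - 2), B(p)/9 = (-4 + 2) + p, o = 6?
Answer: (6 + I*√47)² ≈ -11.0 + 82.268*I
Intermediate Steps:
B(p) = -18 + 9*p (B(p) = 9*((-4 + 2) + p) = 9*(-2 + p) = -18 + 9*p)
L = I*√47 (L = √((-18 + 9*(-3)) - 2) = √((-18 - 27) - 2) = √(-45 - 2) = √(-47) = I*√47 ≈ 6.8557*I)
(o + L)² = (6 + I*√47)²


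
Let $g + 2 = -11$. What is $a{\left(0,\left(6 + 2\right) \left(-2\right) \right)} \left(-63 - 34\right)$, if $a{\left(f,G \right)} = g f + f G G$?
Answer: $0$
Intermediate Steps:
$g = -13$ ($g = -2 - 11 = -13$)
$a{\left(f,G \right)} = - 13 f + f G^{2}$ ($a{\left(f,G \right)} = - 13 f + f G G = - 13 f + G f G = - 13 f + f G^{2}$)
$a{\left(0,\left(6 + 2\right) \left(-2\right) \right)} \left(-63 - 34\right) = 0 \left(-13 + \left(\left(6 + 2\right) \left(-2\right)\right)^{2}\right) \left(-63 - 34\right) = 0 \left(-13 + \left(8 \left(-2\right)\right)^{2}\right) \left(-97\right) = 0 \left(-13 + \left(-16\right)^{2}\right) \left(-97\right) = 0 \left(-13 + 256\right) \left(-97\right) = 0 \cdot 243 \left(-97\right) = 0 \left(-97\right) = 0$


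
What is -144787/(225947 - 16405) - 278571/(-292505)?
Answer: 16021403047/61292082710 ≈ 0.26139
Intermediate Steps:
-144787/(225947 - 16405) - 278571/(-292505) = -144787/209542 - 278571*(-1/292505) = -144787*1/209542 + 278571/292505 = -144787/209542 + 278571/292505 = 16021403047/61292082710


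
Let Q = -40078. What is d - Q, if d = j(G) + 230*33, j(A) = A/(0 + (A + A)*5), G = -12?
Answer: 476681/10 ≈ 47668.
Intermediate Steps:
j(A) = ⅒ (j(A) = A/(0 + (2*A)*5) = A/(0 + 10*A) = A/((10*A)) = A*(1/(10*A)) = ⅒)
d = 75901/10 (d = ⅒ + 230*33 = ⅒ + 7590 = 75901/10 ≈ 7590.1)
d - Q = 75901/10 - 1*(-40078) = 75901/10 + 40078 = 476681/10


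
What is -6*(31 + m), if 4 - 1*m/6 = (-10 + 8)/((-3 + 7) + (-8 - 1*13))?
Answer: -5538/17 ≈ -325.76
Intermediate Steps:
m = 396/17 (m = 24 - 6*(-10 + 8)/((-3 + 7) + (-8 - 1*13)) = 24 - (-12)/(4 + (-8 - 13)) = 24 - (-12)/(4 - 21) = 24 - (-12)/(-17) = 24 - (-12)*(-1)/17 = 24 - 6*2/17 = 24 - 12/17 = 396/17 ≈ 23.294)
-6*(31 + m) = -6*(31 + 396/17) = -6*923/17 = -5538/17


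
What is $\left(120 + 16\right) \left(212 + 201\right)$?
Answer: $56168$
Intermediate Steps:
$\left(120 + 16\right) \left(212 + 201\right) = 136 \cdot 413 = 56168$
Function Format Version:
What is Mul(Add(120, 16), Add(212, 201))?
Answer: 56168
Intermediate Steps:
Mul(Add(120, 16), Add(212, 201)) = Mul(136, 413) = 56168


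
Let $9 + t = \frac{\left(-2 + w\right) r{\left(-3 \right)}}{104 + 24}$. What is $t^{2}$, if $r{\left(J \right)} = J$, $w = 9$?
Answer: $\frac{1375929}{16384} \approx 83.98$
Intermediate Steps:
$t = - \frac{1173}{128}$ ($t = -9 + \frac{\left(-2 + 9\right) \left(-3\right)}{104 + 24} = -9 + \frac{7 \left(-3\right)}{128} = -9 - \frac{21}{128} = - \frac{1173}{128} \approx -9.1641$)
$t^{2} = \left(- \frac{1173}{128}\right)^{2} = \frac{1375929}{16384}$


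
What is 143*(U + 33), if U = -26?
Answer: 1001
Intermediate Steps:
143*(U + 33) = 143*(-26 + 33) = 143*7 = 1001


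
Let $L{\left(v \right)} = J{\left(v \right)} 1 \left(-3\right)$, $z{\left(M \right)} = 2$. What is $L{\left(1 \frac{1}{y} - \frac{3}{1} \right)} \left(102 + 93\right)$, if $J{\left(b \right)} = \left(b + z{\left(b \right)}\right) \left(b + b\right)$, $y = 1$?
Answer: $0$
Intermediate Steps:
$J{\left(b \right)} = 2 b \left(2 + b\right)$ ($J{\left(b \right)} = \left(b + 2\right) \left(b + b\right) = \left(2 + b\right) 2 b = 2 b \left(2 + b\right)$)
$L{\left(v \right)} = - 6 v \left(2 + v\right)$ ($L{\left(v \right)} = 2 v \left(2 + v\right) 1 \left(-3\right) = 2 v \left(2 + v\right) \left(-3\right) = - 6 v \left(2 + v\right)$)
$L{\left(1 \frac{1}{y} - \frac{3}{1} \right)} \left(102 + 93\right) = - 6 \left(1 \cdot 1^{-1} - \frac{3}{1}\right) \left(2 + \left(1 \cdot 1^{-1} - \frac{3}{1}\right)\right) \left(102 + 93\right) = - 6 \left(1 \cdot 1 - 3\right) \left(2 + \left(1 \cdot 1 - 3\right)\right) 195 = - 6 \left(1 - 3\right) \left(2 + \left(1 - 3\right)\right) 195 = \left(-6\right) \left(-2\right) \left(2 - 2\right) 195 = \left(-6\right) \left(-2\right) 0 \cdot 195 = 0 \cdot 195 = 0$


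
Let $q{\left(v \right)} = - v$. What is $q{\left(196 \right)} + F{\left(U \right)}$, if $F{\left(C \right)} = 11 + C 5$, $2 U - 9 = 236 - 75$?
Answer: $240$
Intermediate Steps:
$U = 85$ ($U = \frac{9}{2} + \frac{236 - 75}{2} = \frac{9}{2} + \frac{1}{2} \cdot 161 = \frac{9}{2} + \frac{161}{2} = 85$)
$F{\left(C \right)} = 11 + 5 C$
$q{\left(196 \right)} + F{\left(U \right)} = \left(-1\right) 196 + \left(11 + 5 \cdot 85\right) = -196 + \left(11 + 425\right) = -196 + 436 = 240$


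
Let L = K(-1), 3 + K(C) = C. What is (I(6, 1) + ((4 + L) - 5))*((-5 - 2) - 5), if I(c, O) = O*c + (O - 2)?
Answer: 0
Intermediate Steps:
K(C) = -3 + C
L = -4 (L = -3 - 1 = -4)
I(c, O) = -2 + O + O*c (I(c, O) = O*c + (-2 + O) = -2 + O + O*c)
(I(6, 1) + ((4 + L) - 5))*((-5 - 2) - 5) = ((-2 + 1 + 1*6) + ((4 - 4) - 5))*((-5 - 2) - 5) = ((-2 + 1 + 6) + (0 - 5))*(-7 - 5) = (5 - 5)*(-12) = 0*(-12) = 0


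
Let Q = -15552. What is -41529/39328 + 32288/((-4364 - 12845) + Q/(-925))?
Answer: -1835012039117/625424256544 ≈ -2.9340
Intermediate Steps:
-41529/39328 + 32288/((-4364 - 12845) + Q/(-925)) = -41529/39328 + 32288/((-4364 - 12845) - 15552/(-925)) = -41529*1/39328 + 32288/(-17209 - 15552*(-1/925)) = -41529/39328 + 32288/(-17209 + 15552/925) = -41529/39328 + 32288/(-15902773/925) = -41529/39328 + 32288*(-925/15902773) = -41529/39328 - 29866400/15902773 = -1835012039117/625424256544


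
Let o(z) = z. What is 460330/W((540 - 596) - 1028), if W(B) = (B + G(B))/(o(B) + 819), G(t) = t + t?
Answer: 60993725/1626 ≈ 37512.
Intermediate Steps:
G(t) = 2*t
W(B) = 3*B/(819 + B) (W(B) = (B + 2*B)/(B + 819) = (3*B)/(819 + B) = 3*B/(819 + B))
460330/W((540 - 596) - 1028) = 460330/((3*((540 - 596) - 1028)/(819 + ((540 - 596) - 1028)))) = 460330/((3*(-56 - 1028)/(819 + (-56 - 1028)))) = 460330/((3*(-1084)/(819 - 1084))) = 460330/((3*(-1084)/(-265))) = 460330/((3*(-1084)*(-1/265))) = 460330/(3252/265) = 460330*(265/3252) = 60993725/1626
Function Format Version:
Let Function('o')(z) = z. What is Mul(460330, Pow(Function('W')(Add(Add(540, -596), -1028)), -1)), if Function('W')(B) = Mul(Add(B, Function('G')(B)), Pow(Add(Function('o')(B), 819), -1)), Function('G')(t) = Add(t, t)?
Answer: Rational(60993725, 1626) ≈ 37512.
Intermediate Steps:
Function('G')(t) = Mul(2, t)
Function('W')(B) = Mul(3, B, Pow(Add(819, B), -1)) (Function('W')(B) = Mul(Add(B, Mul(2, B)), Pow(Add(B, 819), -1)) = Mul(Mul(3, B), Pow(Add(819, B), -1)) = Mul(3, B, Pow(Add(819, B), -1)))
Mul(460330, Pow(Function('W')(Add(Add(540, -596), -1028)), -1)) = Mul(460330, Pow(Mul(3, Add(Add(540, -596), -1028), Pow(Add(819, Add(Add(540, -596), -1028)), -1)), -1)) = Mul(460330, Pow(Mul(3, Add(-56, -1028), Pow(Add(819, Add(-56, -1028)), -1)), -1)) = Mul(460330, Pow(Mul(3, -1084, Pow(Add(819, -1084), -1)), -1)) = Mul(460330, Pow(Mul(3, -1084, Pow(-265, -1)), -1)) = Mul(460330, Pow(Mul(3, -1084, Rational(-1, 265)), -1)) = Mul(460330, Pow(Rational(3252, 265), -1)) = Mul(460330, Rational(265, 3252)) = Rational(60993725, 1626)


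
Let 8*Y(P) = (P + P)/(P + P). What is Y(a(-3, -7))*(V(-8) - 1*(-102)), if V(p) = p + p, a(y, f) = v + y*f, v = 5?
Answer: 43/4 ≈ 10.750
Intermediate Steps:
a(y, f) = 5 + f*y (a(y, f) = 5 + y*f = 5 + f*y)
V(p) = 2*p
Y(P) = ⅛ (Y(P) = ((P + P)/(P + P))/8 = ((2*P)/((2*P)))/8 = ((2*P)*(1/(2*P)))/8 = (⅛)*1 = ⅛)
Y(a(-3, -7))*(V(-8) - 1*(-102)) = (2*(-8) - 1*(-102))/8 = (-16 + 102)/8 = (⅛)*86 = 43/4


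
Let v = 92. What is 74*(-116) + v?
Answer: -8492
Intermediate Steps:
74*(-116) + v = 74*(-116) + 92 = -8584 + 92 = -8492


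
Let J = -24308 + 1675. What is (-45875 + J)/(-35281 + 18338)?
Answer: 68508/16943 ≈ 4.0434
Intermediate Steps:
J = -22633
(-45875 + J)/(-35281 + 18338) = (-45875 - 22633)/(-35281 + 18338) = -68508/(-16943) = -68508*(-1/16943) = 68508/16943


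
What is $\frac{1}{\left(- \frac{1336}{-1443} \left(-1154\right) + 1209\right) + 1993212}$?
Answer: $\frac{1443}{2876407759} \approx 5.0167 \cdot 10^{-7}$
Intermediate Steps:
$\frac{1}{\left(- \frac{1336}{-1443} \left(-1154\right) + 1209\right) + 1993212} = \frac{1}{\left(\left(-1336\right) \left(- \frac{1}{1443}\right) \left(-1154\right) + 1209\right) + 1993212} = \frac{1}{\left(\frac{1336}{1443} \left(-1154\right) + 1209\right) + 1993212} = \frac{1}{\left(- \frac{1541744}{1443} + 1209\right) + 1993212} = \frac{1}{\frac{202843}{1443} + 1993212} = \frac{1}{\frac{2876407759}{1443}} = \frac{1443}{2876407759}$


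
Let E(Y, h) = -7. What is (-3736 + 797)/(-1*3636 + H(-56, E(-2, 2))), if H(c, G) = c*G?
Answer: 2939/3244 ≈ 0.90598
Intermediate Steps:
H(c, G) = G*c
(-3736 + 797)/(-1*3636 + H(-56, E(-2, 2))) = (-3736 + 797)/(-1*3636 - 7*(-56)) = -2939/(-3636 + 392) = -2939/(-3244) = -2939*(-1/3244) = 2939/3244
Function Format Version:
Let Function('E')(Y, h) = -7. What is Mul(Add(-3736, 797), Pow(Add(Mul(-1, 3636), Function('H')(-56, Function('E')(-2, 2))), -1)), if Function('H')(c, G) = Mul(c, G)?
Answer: Rational(2939, 3244) ≈ 0.90598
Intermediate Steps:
Function('H')(c, G) = Mul(G, c)
Mul(Add(-3736, 797), Pow(Add(Mul(-1, 3636), Function('H')(-56, Function('E')(-2, 2))), -1)) = Mul(Add(-3736, 797), Pow(Add(Mul(-1, 3636), Mul(-7, -56)), -1)) = Mul(-2939, Pow(Add(-3636, 392), -1)) = Mul(-2939, Pow(-3244, -1)) = Mul(-2939, Rational(-1, 3244)) = Rational(2939, 3244)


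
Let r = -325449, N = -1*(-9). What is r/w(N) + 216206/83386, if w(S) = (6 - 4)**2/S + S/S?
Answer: -122119101074/542009 ≈ -2.2531e+5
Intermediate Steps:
N = 9
w(S) = 1 + 4/S (w(S) = 2**2/S + 1 = 4/S + 1 = 1 + 4/S)
r/w(N) + 216206/83386 = -325449*9/(4 + 9) + 216206/83386 = -325449/((1/9)*13) + 216206*(1/83386) = -325449/13/9 + 108103/41693 = -325449*9/13 + 108103/41693 = -2929041/13 + 108103/41693 = -122119101074/542009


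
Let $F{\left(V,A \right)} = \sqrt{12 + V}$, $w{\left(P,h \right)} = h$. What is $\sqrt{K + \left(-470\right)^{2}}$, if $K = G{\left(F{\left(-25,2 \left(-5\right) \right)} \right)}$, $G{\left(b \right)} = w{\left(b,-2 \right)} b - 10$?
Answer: $\sqrt{220890 - 2 i \sqrt{13}} \approx 469.99 - 0.008 i$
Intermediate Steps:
$G{\left(b \right)} = -10 - 2 b$ ($G{\left(b \right)} = - 2 b - 10 = -10 - 2 b$)
$K = -10 - 2 i \sqrt{13}$ ($K = -10 - 2 \sqrt{12 - 25} = -10 - 2 \sqrt{-13} = -10 - 2 i \sqrt{13} \approx -10.0 - 7.2111 i$)
$\sqrt{K + \left(-470\right)^{2}} = \sqrt{\left(-10 - 2 i \sqrt{13}\right) + \left(-470\right)^{2}} = \sqrt{\left(-10 - 2 i \sqrt{13}\right) + 220900} = \sqrt{220890 - 2 i \sqrt{13}}$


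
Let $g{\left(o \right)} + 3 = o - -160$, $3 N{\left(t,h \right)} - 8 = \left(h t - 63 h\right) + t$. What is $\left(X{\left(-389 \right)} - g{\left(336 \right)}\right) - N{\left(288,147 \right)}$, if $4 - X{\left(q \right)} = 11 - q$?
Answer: $- \frac{36038}{3} \approx -12013.0$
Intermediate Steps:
$N{\left(t,h \right)} = \frac{8}{3} - 21 h + \frac{t}{3} + \frac{h t}{3}$ ($N{\left(t,h \right)} = \frac{8}{3} + \frac{\left(h t - 63 h\right) + t}{3} = \frac{8}{3} + \frac{\left(- 63 h + h t\right) + t}{3} = \frac{8}{3} + \frac{t - 63 h + h t}{3} = \frac{8}{3} + \left(- 21 h + \frac{t}{3} + \frac{h t}{3}\right) = \frac{8}{3} - 21 h + \frac{t}{3} + \frac{h t}{3}$)
$X{\left(q \right)} = -7 + q$ ($X{\left(q \right)} = 4 - \left(11 - q\right) = 4 + \left(-11 + q\right) = -7 + q$)
$g{\left(o \right)} = 157 + o$ ($g{\left(o \right)} = -3 + \left(o - -160\right) = -3 + \left(o + 160\right) = -3 + \left(160 + o\right) = 157 + o$)
$\left(X{\left(-389 \right)} - g{\left(336 \right)}\right) - N{\left(288,147 \right)} = \left(\left(-7 - 389\right) - \left(157 + 336\right)\right) - \left(\frac{8}{3} - 3087 + \frac{1}{3} \cdot 288 + \frac{1}{3} \cdot 147 \cdot 288\right) = \left(-396 - 493\right) - \left(\frac{8}{3} - 3087 + 96 + 14112\right) = \left(-396 - 493\right) - \frac{33371}{3} = -889 - \frac{33371}{3} = - \frac{36038}{3}$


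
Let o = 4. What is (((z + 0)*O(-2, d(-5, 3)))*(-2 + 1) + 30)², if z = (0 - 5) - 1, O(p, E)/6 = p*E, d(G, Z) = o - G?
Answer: 381924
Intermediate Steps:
d(G, Z) = 4 - G
O(p, E) = 6*E*p (O(p, E) = 6*(p*E) = 6*(E*p) = 6*E*p)
z = -6 (z = -5 - 1 = -6)
(((z + 0)*O(-2, d(-5, 3)))*(-2 + 1) + 30)² = (((-6 + 0)*(6*(4 - 1*(-5))*(-2)))*(-2 + 1) + 30)² = (-36*(4 + 5)*(-2)*(-1) + 30)² = (-36*9*(-2)*(-1) + 30)² = (-6*(-108)*(-1) + 30)² = (648*(-1) + 30)² = (-648 + 30)² = (-618)² = 381924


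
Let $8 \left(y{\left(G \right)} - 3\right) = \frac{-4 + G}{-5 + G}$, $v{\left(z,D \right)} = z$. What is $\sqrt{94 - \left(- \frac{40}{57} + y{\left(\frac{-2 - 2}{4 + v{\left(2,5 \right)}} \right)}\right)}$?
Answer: $\frac{\sqrt{344030853}}{1938} \approx 9.5707$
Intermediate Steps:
$y{\left(G \right)} = 3 + \frac{-4 + G}{8 \left(-5 + G\right)}$ ($y{\left(G \right)} = 3 + \frac{\left(-4 + G\right) \frac{1}{-5 + G}}{8} = 3 + \frac{\frac{1}{-5 + G} \left(-4 + G\right)}{8} = 3 + \frac{-4 + G}{8 \left(-5 + G\right)}$)
$\sqrt{94 - \left(- \frac{40}{57} + y{\left(\frac{-2 - 2}{4 + v{\left(2,5 \right)}} \right)}\right)} = \sqrt{94 + \left(\frac{40}{57} - \frac{-124 + 25 \frac{-2 - 2}{4 + 2}}{8 \left(-5 + \frac{-2 - 2}{4 + 2}\right)}\right)} = \sqrt{94 + \left(40 \cdot \frac{1}{57} - \frac{-124 + 25 \left(- \frac{4}{6}\right)}{8 \left(-5 - \frac{4}{6}\right)}\right)} = \sqrt{94 + \left(\frac{40}{57} - \frac{-124 + 25 \left(\left(-4\right) \frac{1}{6}\right)}{8 \left(-5 - \frac{2}{3}\right)}\right)} = \sqrt{94 + \left(\frac{40}{57} - \frac{-124 + 25 \left(- \frac{2}{3}\right)}{8 \left(-5 - \frac{2}{3}\right)}\right)} = \sqrt{94 + \left(\frac{40}{57} - \frac{-124 - \frac{50}{3}}{8 \left(- \frac{17}{3}\right)}\right)} = \sqrt{94 + \left(\frac{40}{57} - \frac{1}{8} \left(- \frac{3}{17}\right) \left(- \frac{422}{3}\right)\right)} = \sqrt{94 + \left(\frac{40}{57} - \frac{211}{68}\right)} = \sqrt{94 - \frac{9307}{3876}} = \sqrt{\frac{355037}{3876}} = \frac{\sqrt{344030853}}{1938}$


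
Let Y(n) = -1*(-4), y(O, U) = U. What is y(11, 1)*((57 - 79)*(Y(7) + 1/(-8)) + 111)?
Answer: 103/4 ≈ 25.750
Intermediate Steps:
Y(n) = 4
y(11, 1)*((57 - 79)*(Y(7) + 1/(-8)) + 111) = 1*((57 - 79)*(4 + 1/(-8)) + 111) = 1*(-22*(4 - ⅛) + 111) = 1*(-22*31/8 + 111) = 1*(-341/4 + 111) = 1*(103/4) = 103/4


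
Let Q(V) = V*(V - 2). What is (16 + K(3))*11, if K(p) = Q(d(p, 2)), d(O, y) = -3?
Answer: 341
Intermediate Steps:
Q(V) = V*(-2 + V)
K(p) = 15 (K(p) = -3*(-2 - 3) = -3*(-5) = 15)
(16 + K(3))*11 = (16 + 15)*11 = 31*11 = 341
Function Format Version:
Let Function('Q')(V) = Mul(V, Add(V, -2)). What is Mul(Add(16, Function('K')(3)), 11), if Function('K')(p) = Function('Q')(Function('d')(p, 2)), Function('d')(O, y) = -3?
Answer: 341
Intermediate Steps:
Function('Q')(V) = Mul(V, Add(-2, V))
Function('K')(p) = 15 (Function('K')(p) = Mul(-3, Add(-2, -3)) = Mul(-3, -5) = 15)
Mul(Add(16, Function('K')(3)), 11) = Mul(Add(16, 15), 11) = Mul(31, 11) = 341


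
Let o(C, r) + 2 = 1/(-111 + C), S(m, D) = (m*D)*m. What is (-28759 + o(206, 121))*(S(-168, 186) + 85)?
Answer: -14343857694206/95 ≈ -1.5099e+11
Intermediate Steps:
S(m, D) = D*m**2 (S(m, D) = (D*m)*m = D*m**2)
o(C, r) = -2 + 1/(-111 + C)
(-28759 + o(206, 121))*(S(-168, 186) + 85) = (-28759 + (223 - 2*206)/(-111 + 206))*(186*(-168)**2 + 85) = (-28759 + (223 - 412)/95)*(186*28224 + 85) = (-28759 + (1/95)*(-189))*(5249664 + 85) = (-28759 - 189/95)*5249749 = -2732294/95*5249749 = -14343857694206/95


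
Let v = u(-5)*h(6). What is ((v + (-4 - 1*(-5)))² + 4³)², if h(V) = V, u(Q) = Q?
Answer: 819025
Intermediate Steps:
v = -30 (v = -5*6 = -30)
((v + (-4 - 1*(-5)))² + 4³)² = ((-30 + (-4 - 1*(-5)))² + 4³)² = ((-30 + (-4 + 5))² + 64)² = ((-30 + 1)² + 64)² = ((-29)² + 64)² = (841 + 64)² = 905² = 819025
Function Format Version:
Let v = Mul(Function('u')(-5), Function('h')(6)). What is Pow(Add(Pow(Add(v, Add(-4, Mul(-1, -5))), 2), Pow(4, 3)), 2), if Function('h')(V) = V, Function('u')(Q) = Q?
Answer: 819025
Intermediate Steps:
v = -30 (v = Mul(-5, 6) = -30)
Pow(Add(Pow(Add(v, Add(-4, Mul(-1, -5))), 2), Pow(4, 3)), 2) = Pow(Add(Pow(Add(-30, Add(-4, Mul(-1, -5))), 2), Pow(4, 3)), 2) = Pow(Add(Pow(Add(-30, Add(-4, 5)), 2), 64), 2) = Pow(Add(Pow(Add(-30, 1), 2), 64), 2) = Pow(Add(Pow(-29, 2), 64), 2) = Pow(Add(841, 64), 2) = Pow(905, 2) = 819025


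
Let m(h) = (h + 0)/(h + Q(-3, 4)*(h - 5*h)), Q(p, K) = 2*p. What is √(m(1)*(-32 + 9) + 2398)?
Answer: 7*√1223/5 ≈ 48.960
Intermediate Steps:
m(h) = 1/25 (m(h) = (h + 0)/(h + (2*(-3))*(h - 5*h)) = h/(h - (-24)*h) = h/(h + 24*h) = h/((25*h)) = h*(1/(25*h)) = 1/25)
√(m(1)*(-32 + 9) + 2398) = √((-32 + 9)/25 + 2398) = √((1/25)*(-23) + 2398) = √(-23/25 + 2398) = √(59927/25) = 7*√1223/5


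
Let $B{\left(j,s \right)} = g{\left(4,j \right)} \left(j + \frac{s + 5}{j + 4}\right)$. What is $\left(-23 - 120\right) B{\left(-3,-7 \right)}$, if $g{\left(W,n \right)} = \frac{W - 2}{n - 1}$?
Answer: $- \frac{715}{2} \approx -357.5$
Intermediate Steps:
$g{\left(W,n \right)} = \frac{-2 + W}{-1 + n}$
$B{\left(j,s \right)} = \frac{2 \left(j + \frac{5 + s}{4 + j}\right)}{-1 + j}$ ($B{\left(j,s \right)} = \frac{-2 + 4}{-1 + j} \left(j + \frac{s + 5}{j + 4}\right) = \frac{1}{-1 + j} 2 \left(j + \frac{5 + s}{4 + j}\right) = \frac{2}{-1 + j} \left(j + \frac{5 + s}{4 + j}\right) = \frac{2 \left(j + \frac{5 + s}{4 + j}\right)}{-1 + j}$)
$\left(-23 - 120\right) B{\left(-3,-7 \right)} = \left(-23 - 120\right) \frac{2 \left(5 - 7 + \left(-3\right)^{2} + 4 \left(-3\right)\right)}{\left(-1 - 3\right) \left(4 - 3\right)} = \left(-23 - 120\right) \frac{2 \left(5 - 7 + 9 - 12\right)}{\left(-4\right) 1} = - 143 \cdot 2 \left(- \frac{1}{4}\right) 1 \left(-5\right) = \left(-143\right) \frac{5}{2} = - \frac{715}{2}$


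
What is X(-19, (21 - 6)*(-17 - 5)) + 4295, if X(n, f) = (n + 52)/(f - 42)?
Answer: 532569/124 ≈ 4294.9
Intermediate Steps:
X(n, f) = (52 + n)/(-42 + f)
X(-19, (21 - 6)*(-17 - 5)) + 4295 = (52 - 19)/(-42 + (21 - 6)*(-17 - 5)) + 4295 = 33/(-42 + 15*(-22)) + 4295 = 33/(-42 - 330) + 4295 = 33/(-372) + 4295 = -1/372*33 + 4295 = -11/124 + 4295 = 532569/124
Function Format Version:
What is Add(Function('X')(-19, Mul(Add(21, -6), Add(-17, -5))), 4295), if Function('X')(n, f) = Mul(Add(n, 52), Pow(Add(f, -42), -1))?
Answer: Rational(532569, 124) ≈ 4294.9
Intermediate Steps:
Function('X')(n, f) = Mul(Pow(Add(-42, f), -1), Add(52, n)) (Function('X')(n, f) = Mul(Add(52, n), Pow(Add(-42, f), -1)) = Mul(Pow(Add(-42, f), -1), Add(52, n)))
Add(Function('X')(-19, Mul(Add(21, -6), Add(-17, -5))), 4295) = Add(Mul(Pow(Add(-42, Mul(Add(21, -6), Add(-17, -5))), -1), Add(52, -19)), 4295) = Add(Mul(Pow(Add(-42, Mul(15, -22)), -1), 33), 4295) = Add(Mul(Pow(Add(-42, -330), -1), 33), 4295) = Add(Mul(Pow(-372, -1), 33), 4295) = Add(Mul(Rational(-1, 372), 33), 4295) = Add(Rational(-11, 124), 4295) = Rational(532569, 124)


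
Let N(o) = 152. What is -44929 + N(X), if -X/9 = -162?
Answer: -44777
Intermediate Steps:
X = 1458 (X = -9*(-162) = 1458)
-44929 + N(X) = -44929 + 152 = -44777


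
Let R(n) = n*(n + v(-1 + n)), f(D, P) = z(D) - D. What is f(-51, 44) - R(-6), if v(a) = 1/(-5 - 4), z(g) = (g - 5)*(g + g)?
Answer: 17179/3 ≈ 5726.3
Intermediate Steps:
z(g) = 2*g*(-5 + g) (z(g) = (-5 + g)*(2*g) = 2*g*(-5 + g))
v(a) = -⅑ (v(a) = 1/(-9) = -⅑)
f(D, P) = -D + 2*D*(-5 + D) (f(D, P) = 2*D*(-5 + D) - D = -D + 2*D*(-5 + D))
R(n) = n*(-⅑ + n) (R(n) = n*(n - ⅑) = n*(-⅑ + n))
f(-51, 44) - R(-6) = -51*(-11 + 2*(-51)) - (-6)*(-⅑ - 6) = -51*(-11 - 102) - (-6)*(-55)/9 = -51*(-113) - 1*110/3 = 5763 - 110/3 = 17179/3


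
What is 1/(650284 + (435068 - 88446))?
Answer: 1/996906 ≈ 1.0031e-6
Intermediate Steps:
1/(650284 + (435068 - 88446)) = 1/(650284 + 346622) = 1/996906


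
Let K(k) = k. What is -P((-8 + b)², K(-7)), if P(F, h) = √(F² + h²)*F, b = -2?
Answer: -100*√10049 ≈ -10024.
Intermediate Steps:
P(F, h) = F*√(F² + h²)
-P((-8 + b)², K(-7)) = -(-8 - 2)²*√(((-8 - 2)²)² + (-7)²) = -(-10)²*√(((-10)²)² + 49) = -100*√(100² + 49) = -100*√(10000 + 49) = -100*√10049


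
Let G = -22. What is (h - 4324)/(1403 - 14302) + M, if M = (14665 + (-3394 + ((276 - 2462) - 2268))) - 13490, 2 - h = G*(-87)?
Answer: -86068791/12899 ≈ -6672.5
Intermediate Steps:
h = -1912 (h = 2 - (-22)*(-87) = 2 - 1*1914 = 2 - 1914 = -1912)
M = -6673 (M = (14665 + (-3394 + (-2186 - 2268))) - 13490 = (14665 + (-3394 - 4454)) - 13490 = (14665 - 7848) - 13490 = 6817 - 13490 = -6673)
(h - 4324)/(1403 - 14302) + M = (-1912 - 4324)/(1403 - 14302) - 6673 = -6236/(-12899) - 6673 = -6236*(-1/12899) - 6673 = 6236/12899 - 6673 = -86068791/12899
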